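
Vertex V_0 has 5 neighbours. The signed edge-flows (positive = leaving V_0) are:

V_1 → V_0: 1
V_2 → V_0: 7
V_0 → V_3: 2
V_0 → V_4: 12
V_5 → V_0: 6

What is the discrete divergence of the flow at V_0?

Divergence = sum of outgoing flows = (-1) + (-7) + 2 + 12 + (-6) = 0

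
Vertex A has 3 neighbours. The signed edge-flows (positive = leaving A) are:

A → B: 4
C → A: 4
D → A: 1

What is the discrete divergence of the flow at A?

Divergence = sum of outgoing flows = 4 + (-4) + (-1) = -1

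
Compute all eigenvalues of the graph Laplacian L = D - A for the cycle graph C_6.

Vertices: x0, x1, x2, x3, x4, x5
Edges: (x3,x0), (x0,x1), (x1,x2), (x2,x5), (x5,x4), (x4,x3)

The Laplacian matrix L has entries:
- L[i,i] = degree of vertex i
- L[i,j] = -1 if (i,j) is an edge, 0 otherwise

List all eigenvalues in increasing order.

The cycle graph C_n has Laplacian eigenvalues λ_k = 2 − 2cos(2πk/n), k = 0, 1, …, n−1. Here n = 6:
k=0: 2 − 2cos(0) = 0.0; k=1: 2 − 2cos(π/3) = 1.0; k=2: 2 − 2cos(2π/3) = 3.0; k=3: 2 − 2cos(π) = 4.0; k=4: 2 − 2cos(4π/3) = 3.0; k=5: 2 − 2cos(5π/3) = 1.0.
Laplacian eigenvalues (increasing order): [0.0, 1.0, 1.0, 3.0, 3.0, 4.0]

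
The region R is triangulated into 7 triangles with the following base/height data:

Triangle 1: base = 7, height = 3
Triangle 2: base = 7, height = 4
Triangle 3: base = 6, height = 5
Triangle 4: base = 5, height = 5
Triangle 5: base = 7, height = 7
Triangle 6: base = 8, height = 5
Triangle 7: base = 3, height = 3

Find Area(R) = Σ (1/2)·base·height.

(1/2)×7×3 + (1/2)×7×4 + (1/2)×6×5 + (1/2)×5×5 + (1/2)×7×7 + (1/2)×8×5 + (1/2)×3×3 = 101.0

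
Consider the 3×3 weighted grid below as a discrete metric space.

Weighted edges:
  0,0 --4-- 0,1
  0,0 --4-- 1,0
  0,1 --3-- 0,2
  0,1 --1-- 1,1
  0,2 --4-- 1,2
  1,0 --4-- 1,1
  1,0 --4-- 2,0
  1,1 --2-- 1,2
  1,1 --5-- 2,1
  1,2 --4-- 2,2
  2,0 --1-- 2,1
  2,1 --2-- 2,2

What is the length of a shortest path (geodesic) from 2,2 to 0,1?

Shortest path: 2,2 → 1,2 → 1,1 → 0,1, total weight = 7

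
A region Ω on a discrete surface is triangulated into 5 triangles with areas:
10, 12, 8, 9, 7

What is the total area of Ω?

10 + 12 + 8 + 9 + 7 = 46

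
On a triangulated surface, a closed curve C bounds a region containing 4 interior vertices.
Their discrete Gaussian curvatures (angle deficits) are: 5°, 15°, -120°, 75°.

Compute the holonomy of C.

Holonomy = total enclosed curvature = 5° + 15° + (-120°) + 75° = -25°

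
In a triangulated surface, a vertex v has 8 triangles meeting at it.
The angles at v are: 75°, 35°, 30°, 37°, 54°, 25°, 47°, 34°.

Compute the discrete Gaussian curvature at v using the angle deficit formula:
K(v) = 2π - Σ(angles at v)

Sum of angles = 337°. K = 360° - 337° = 23° = 23π/180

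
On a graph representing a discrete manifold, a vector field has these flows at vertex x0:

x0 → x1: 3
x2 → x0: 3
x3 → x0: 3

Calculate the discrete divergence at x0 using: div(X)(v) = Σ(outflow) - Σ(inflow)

Divergence = sum of outgoing flows = 3 + (-3) + (-3) = -3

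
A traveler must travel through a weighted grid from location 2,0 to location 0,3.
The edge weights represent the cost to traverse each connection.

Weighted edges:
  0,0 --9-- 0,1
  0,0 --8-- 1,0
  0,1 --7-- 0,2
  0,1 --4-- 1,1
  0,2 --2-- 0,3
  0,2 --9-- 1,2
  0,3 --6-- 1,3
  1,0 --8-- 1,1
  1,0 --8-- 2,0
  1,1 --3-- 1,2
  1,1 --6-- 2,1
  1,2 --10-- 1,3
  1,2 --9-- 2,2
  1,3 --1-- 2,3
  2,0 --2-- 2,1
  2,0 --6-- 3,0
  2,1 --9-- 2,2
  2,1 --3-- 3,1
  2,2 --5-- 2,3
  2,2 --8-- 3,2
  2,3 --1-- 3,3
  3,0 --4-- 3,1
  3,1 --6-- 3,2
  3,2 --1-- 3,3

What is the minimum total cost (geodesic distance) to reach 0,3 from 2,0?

Shortest path: 2,0 → 2,1 → 3,1 → 3,2 → 3,3 → 2,3 → 1,3 → 0,3, total weight = 20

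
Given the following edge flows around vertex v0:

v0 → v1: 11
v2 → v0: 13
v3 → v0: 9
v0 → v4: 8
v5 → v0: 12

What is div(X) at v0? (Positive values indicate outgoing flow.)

Divergence = sum of outgoing flows = 11 + (-13) + (-9) + 8 + (-12) = -15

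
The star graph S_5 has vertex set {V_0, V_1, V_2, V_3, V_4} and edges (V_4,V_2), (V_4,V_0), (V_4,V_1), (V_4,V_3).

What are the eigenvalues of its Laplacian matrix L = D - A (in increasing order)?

The star S_5 is the complete bipartite graph K_{1,4} (one hub of degree 4, 4 leaves of degree 1). The Laplacian spectrum of K_{p,q} is 0, p (multiplicity q−1), q (multiplicity p−1), p+q. With p = 1, q = 4: 0 once, 1 with multiplicity 3, and 5 once. (Check: trace L = sum of degrees = 8 = 3·1 + 5.)
Laplacian eigenvalues (increasing order): [0.0, 1.0, 1.0, 1.0, 5.0]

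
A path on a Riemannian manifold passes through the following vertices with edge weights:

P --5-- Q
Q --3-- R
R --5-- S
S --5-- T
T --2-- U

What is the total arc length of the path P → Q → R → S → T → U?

Arc length = 5 + 3 + 5 + 5 + 2 = 20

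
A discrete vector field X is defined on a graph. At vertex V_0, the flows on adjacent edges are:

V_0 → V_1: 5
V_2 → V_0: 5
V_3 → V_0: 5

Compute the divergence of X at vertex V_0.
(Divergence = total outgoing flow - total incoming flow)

Divergence = sum of outgoing flows = 5 + (-5) + (-5) = -5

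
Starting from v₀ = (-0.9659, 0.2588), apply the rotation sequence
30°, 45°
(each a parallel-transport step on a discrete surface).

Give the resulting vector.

Total rotation: 30° + 45° = 75°. Final vector: (-0.5000, -0.8660)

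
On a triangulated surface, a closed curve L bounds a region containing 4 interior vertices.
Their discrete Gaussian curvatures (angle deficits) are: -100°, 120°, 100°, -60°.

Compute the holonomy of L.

Holonomy = total enclosed curvature = (-100°) + 120° + 100° + (-60°) = 60°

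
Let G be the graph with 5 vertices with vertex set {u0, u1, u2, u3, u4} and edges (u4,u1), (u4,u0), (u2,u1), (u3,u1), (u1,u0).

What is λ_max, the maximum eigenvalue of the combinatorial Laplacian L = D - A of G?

Degrees: deg(u0) = 2, deg(u1) = 4, deg(u2) = 1, deg(u3) = 1, deg(u4) = 2.
L = D − A with rows/columns ordered (u0, u1, u2, u3, u4):
  [ 2, -1,  0,  0, -1]
  [-1,  4, -1, -1, -1]
  [ 0, -1,  1,  0,  0]
  [ 0, -1,  0,  1,  0]
  [-1, -1,  0,  0,  2]
Characteristic polynomial: det(λI − L) = λ(λ − 1)²(λ − 3)(λ − 5).
Roots: λ = 0; (λ − 1) = 0 ⇒ λ = 1 (multiplicity 2); (λ − 3) = 0 ⇒ λ = 3; (λ − 5) = 0 ⇒ λ = 5.
(Check: the roots sum (with multiplicity) to 10, matching trace L = Σdeg = 2·5 = 10.)
Laplacian eigenvalues: [0.0, 1.0, 1.0, 3.0, 5.0]. Largest eigenvalue (spectral radius) = 5.0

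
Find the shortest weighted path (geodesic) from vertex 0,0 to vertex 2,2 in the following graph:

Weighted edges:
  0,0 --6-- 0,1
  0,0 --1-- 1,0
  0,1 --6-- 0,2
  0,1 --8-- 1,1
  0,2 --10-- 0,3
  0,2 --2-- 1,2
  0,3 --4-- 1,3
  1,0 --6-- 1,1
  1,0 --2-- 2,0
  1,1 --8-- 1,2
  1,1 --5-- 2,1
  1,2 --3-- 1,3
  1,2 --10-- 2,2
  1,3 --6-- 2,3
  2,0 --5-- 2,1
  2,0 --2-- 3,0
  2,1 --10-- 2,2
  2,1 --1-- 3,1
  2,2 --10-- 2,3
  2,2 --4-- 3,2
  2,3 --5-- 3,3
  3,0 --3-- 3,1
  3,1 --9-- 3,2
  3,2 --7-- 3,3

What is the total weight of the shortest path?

Shortest path: 0,0 → 1,0 → 2,0 → 2,1 → 2,2, total weight = 18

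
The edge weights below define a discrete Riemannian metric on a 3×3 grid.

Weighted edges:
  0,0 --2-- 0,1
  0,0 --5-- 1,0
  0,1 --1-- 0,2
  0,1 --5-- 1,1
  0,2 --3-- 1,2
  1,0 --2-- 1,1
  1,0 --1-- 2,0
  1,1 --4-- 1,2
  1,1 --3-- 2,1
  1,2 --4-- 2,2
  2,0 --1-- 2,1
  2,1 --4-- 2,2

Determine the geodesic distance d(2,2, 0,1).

Shortest path: 2,2 → 1,2 → 0,2 → 0,1, total weight = 8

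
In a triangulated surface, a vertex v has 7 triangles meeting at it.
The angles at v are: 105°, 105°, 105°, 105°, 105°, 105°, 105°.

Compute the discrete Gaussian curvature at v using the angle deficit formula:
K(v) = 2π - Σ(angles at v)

Sum of angles = 735°. K = 360° - 735° = -375° = -25π/12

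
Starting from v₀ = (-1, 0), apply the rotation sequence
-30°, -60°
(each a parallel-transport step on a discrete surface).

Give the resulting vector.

Total rotation: (-30°) + (-60°) = -90°. Final vector: (0, 1)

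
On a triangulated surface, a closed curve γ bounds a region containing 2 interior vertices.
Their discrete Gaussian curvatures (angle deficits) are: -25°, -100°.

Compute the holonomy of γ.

Holonomy = total enclosed curvature = (-25°) + (-100°) = -125°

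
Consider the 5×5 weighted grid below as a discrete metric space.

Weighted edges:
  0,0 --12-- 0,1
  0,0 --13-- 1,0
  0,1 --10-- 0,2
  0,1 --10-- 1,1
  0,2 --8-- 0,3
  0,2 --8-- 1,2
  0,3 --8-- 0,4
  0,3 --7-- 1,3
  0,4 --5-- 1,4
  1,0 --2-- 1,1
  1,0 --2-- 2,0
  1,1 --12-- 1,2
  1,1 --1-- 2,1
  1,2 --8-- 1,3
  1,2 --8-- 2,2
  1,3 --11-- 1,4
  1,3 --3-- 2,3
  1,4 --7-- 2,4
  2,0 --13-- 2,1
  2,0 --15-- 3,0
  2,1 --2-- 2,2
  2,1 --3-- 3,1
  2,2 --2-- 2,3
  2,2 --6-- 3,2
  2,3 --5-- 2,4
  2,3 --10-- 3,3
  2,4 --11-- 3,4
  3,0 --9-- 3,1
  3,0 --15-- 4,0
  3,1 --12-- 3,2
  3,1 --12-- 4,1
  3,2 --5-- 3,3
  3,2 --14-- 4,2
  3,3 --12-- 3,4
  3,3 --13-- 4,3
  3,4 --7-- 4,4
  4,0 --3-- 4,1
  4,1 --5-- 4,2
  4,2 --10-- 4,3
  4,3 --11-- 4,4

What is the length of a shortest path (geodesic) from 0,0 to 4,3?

Shortest path: 0,0 → 1,0 → 1,1 → 2,1 → 2,2 → 3,2 → 3,3 → 4,3, total weight = 42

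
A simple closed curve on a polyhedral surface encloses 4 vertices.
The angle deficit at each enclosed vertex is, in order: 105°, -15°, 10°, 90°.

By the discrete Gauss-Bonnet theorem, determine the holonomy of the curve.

Holonomy = total enclosed curvature = 105° + (-15°) + 10° + 90° = 190°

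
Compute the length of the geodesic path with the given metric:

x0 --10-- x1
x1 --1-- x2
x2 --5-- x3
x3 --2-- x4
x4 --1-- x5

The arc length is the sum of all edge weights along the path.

Arc length = 10 + 1 + 5 + 2 + 1 = 19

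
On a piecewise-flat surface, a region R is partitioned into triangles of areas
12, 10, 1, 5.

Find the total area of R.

12 + 10 + 1 + 5 = 28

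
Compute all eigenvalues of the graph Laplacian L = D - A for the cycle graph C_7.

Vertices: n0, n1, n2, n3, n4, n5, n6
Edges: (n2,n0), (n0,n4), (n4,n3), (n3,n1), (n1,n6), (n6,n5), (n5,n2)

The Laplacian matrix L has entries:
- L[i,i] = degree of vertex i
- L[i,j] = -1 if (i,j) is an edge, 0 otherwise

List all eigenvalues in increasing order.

The cycle graph C_n has Laplacian eigenvalues λ_k = 2 − 2cos(2πk/n), k = 0, 1, …, n−1. Here n = 7:
k=0: 2 − 2cos(0) = 0.0; k=1: 2 − 2cos(2π/7) = 0.753; k=2: 2 − 2cos(4π/7) = 2.445; k=3: 2 − 2cos(6π/7) = 3.8019; k=4: 2 − 2cos(8π/7) = 3.8019; k=5: 2 − 2cos(10π/7) = 2.445; k=6: 2 − 2cos(12π/7) = 0.753.
Laplacian eigenvalues (increasing order): [0.0, 0.753, 0.753, 2.445, 2.445, 3.8019, 3.8019]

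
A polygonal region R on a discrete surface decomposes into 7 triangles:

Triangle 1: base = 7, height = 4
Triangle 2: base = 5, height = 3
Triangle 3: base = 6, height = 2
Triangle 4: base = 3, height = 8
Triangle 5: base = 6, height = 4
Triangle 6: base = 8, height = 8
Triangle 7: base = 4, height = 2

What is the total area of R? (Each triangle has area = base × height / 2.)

(1/2)×7×4 + (1/2)×5×3 + (1/2)×6×2 + (1/2)×3×8 + (1/2)×6×4 + (1/2)×8×8 + (1/2)×4×2 = 87.5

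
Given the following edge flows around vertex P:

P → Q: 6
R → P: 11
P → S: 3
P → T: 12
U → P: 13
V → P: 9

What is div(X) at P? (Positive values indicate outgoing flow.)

Divergence = sum of outgoing flows = 6 + (-11) + 3 + 12 + (-13) + (-9) = -12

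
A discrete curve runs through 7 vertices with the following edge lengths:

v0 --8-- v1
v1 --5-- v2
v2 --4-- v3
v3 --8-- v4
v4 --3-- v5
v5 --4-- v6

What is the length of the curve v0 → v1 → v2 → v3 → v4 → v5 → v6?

Arc length = 8 + 5 + 4 + 8 + 3 + 4 = 32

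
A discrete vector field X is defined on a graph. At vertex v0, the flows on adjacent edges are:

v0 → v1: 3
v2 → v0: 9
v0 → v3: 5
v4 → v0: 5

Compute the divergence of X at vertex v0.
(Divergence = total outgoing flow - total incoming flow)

Divergence = sum of outgoing flows = 3 + (-9) + 5 + (-5) = -6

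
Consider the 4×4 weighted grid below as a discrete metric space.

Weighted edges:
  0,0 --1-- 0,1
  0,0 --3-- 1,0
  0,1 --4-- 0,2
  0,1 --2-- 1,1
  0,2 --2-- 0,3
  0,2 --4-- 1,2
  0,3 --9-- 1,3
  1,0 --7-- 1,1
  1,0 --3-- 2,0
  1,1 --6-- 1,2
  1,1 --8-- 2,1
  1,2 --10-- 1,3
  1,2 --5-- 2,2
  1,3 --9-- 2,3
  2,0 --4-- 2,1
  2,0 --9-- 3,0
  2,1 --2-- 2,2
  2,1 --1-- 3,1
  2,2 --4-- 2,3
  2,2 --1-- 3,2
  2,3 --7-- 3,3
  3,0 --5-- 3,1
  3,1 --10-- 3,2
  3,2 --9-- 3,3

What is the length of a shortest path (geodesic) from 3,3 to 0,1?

Shortest path: 3,3 → 3,2 → 2,2 → 2,1 → 1,1 → 0,1, total weight = 22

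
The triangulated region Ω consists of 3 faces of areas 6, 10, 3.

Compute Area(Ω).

6 + 10 + 3 = 19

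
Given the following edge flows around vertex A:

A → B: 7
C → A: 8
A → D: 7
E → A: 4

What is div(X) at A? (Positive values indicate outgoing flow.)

Divergence = sum of outgoing flows = 7 + (-8) + 7 + (-4) = 2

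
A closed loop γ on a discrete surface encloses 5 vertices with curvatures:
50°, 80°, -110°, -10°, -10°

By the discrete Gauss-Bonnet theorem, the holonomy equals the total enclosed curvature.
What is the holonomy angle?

Holonomy = total enclosed curvature = 50° + 80° + (-110°) + (-10°) + (-10°) = 0°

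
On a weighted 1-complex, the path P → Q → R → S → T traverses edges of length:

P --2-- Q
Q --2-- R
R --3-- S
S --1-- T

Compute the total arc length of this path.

Arc length = 2 + 2 + 3 + 1 = 8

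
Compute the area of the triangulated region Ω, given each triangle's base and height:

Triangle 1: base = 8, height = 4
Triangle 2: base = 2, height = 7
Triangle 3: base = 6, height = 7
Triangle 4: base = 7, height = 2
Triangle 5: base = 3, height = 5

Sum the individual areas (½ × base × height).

(1/2)×8×4 + (1/2)×2×7 + (1/2)×6×7 + (1/2)×7×2 + (1/2)×3×5 = 58.5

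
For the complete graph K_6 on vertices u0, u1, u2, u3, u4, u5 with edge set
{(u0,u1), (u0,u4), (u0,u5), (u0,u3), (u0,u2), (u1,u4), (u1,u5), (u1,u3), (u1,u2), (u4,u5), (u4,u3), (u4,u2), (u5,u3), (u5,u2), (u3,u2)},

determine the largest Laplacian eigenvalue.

For the complete graph K_n, L = nI − J (J = all-ones matrix). J has eigenvalues n (once, eigenvector 𝟙) and 0 (multiplicity n−1), so L has eigenvalues 0 (once) and n (multiplicity n−1). Here n = 6: eigenvalue 0 once and 6 with multiplicity 5.
Laplacian eigenvalues: [0.0, 6.0, 6.0, 6.0, 6.0, 6.0]. Largest eigenvalue (spectral radius) = 6.0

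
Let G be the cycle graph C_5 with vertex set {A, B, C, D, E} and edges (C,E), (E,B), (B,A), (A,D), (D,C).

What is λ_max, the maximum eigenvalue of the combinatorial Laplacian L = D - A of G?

The cycle graph C_n has Laplacian eigenvalues λ_k = 2 − 2cos(2πk/n), k = 0, 1, …, n−1. Here n = 5:
k=0: 2 − 2cos(0) = 0.0; k=1: 2 − 2cos(2π/5) = 1.382; k=2: 2 − 2cos(4π/5) = 3.618; k=3: 2 − 2cos(6π/5) = 3.618; k=4: 2 − 2cos(8π/5) = 1.382.
Laplacian eigenvalues: [0.0, 1.382, 1.382, 3.618, 3.618]. Largest eigenvalue (spectral radius) = 3.618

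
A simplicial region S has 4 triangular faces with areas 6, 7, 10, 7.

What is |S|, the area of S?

6 + 7 + 10 + 7 = 30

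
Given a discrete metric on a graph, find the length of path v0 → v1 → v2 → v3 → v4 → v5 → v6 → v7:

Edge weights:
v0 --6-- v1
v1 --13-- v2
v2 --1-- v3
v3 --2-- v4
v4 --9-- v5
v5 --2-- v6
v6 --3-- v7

Arc length = 6 + 13 + 1 + 2 + 9 + 2 + 3 = 36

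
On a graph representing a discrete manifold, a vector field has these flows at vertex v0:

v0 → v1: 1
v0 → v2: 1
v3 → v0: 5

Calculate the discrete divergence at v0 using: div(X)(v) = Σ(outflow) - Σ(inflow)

Divergence = sum of outgoing flows = 1 + 1 + (-5) = -3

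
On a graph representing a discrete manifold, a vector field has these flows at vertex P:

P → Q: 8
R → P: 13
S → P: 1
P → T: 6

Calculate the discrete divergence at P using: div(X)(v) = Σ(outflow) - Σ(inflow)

Divergence = sum of outgoing flows = 8 + (-13) + (-1) + 6 = 0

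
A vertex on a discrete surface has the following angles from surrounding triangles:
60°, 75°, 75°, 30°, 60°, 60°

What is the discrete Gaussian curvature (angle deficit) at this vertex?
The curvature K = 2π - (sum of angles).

Sum of angles = 360°. K = 360° - 360° = 0°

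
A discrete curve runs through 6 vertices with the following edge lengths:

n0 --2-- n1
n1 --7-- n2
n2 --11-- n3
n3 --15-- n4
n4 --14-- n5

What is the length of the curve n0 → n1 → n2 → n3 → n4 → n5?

Arc length = 2 + 7 + 11 + 15 + 14 = 49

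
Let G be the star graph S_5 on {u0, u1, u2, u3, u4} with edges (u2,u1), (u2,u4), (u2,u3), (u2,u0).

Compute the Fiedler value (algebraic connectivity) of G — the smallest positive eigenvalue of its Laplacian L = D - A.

The star S_5 is the complete bipartite graph K_{1,4} (one hub of degree 4, 4 leaves of degree 1). The Laplacian spectrum of K_{p,q} is 0, p (multiplicity q−1), q (multiplicity p−1), p+q. With p = 1, q = 4: 0 once, 1 with multiplicity 3, and 5 once. (Check: trace L = sum of degrees = 8 = 3·1 + 5.)
Laplacian eigenvalues: [0.0, 1.0, 1.0, 1.0, 5.0]. Algebraic connectivity (smallest non-zero eigenvalue) = 1.0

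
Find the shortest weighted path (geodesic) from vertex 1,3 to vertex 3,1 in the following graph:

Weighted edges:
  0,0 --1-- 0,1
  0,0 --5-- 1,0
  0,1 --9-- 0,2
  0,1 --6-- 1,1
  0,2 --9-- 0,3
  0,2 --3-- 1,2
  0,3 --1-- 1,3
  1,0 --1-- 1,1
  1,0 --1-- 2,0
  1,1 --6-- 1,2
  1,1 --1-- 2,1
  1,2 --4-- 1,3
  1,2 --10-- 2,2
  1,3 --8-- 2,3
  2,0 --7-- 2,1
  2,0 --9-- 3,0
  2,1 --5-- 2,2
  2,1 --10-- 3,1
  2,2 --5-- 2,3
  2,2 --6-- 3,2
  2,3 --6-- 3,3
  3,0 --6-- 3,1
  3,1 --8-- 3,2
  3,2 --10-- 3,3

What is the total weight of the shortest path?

Shortest path: 1,3 → 1,2 → 1,1 → 2,1 → 3,1, total weight = 21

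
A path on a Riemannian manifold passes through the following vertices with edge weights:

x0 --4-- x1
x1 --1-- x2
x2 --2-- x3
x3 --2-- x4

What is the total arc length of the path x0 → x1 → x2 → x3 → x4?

Arc length = 4 + 1 + 2 + 2 = 9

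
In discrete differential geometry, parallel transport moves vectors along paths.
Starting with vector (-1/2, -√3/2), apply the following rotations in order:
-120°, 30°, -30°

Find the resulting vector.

Total rotation: (-120°) + 30° + (-30°) = -120°. Final vector: (-0.5000, 0.8660)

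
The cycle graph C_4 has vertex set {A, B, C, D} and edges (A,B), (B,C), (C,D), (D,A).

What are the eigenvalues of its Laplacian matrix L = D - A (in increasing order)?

The cycle graph C_n has Laplacian eigenvalues λ_k = 2 − 2cos(2πk/n), k = 0, 1, …, n−1. Here n = 4:
k=0: 2 − 2cos(0) = 0.0; k=1: 2 − 2cos(π/2) = 2.0; k=2: 2 − 2cos(π) = 4.0; k=3: 2 − 2cos(3π/2) = 2.0.
Laplacian eigenvalues (increasing order): [0.0, 2.0, 2.0, 4.0]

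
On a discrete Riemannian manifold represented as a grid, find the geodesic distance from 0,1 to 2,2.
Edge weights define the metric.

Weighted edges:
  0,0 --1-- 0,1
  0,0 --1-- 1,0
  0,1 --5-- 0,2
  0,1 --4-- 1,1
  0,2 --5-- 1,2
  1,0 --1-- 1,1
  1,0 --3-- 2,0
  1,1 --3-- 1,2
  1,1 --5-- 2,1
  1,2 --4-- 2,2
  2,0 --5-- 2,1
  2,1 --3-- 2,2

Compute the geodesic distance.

Shortest path: 0,1 → 0,0 → 1,0 → 1,1 → 1,2 → 2,2, total weight = 10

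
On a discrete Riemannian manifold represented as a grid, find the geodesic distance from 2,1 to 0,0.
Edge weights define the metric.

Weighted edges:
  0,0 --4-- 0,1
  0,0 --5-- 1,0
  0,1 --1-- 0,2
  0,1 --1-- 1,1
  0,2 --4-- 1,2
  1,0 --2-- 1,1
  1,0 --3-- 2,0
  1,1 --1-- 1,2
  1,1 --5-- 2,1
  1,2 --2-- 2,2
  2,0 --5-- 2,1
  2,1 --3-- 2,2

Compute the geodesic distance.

Shortest path: 2,1 → 1,1 → 0,1 → 0,0, total weight = 10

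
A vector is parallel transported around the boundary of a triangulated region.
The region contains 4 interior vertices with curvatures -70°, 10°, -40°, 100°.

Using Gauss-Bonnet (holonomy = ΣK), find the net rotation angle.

Holonomy = total enclosed curvature = (-70°) + 10° + (-40°) + 100° = 0°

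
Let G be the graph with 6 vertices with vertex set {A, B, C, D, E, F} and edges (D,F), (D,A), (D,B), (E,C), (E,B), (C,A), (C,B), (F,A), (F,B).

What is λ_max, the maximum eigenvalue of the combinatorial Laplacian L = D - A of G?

Degrees: deg(A) = 3, deg(B) = 4, deg(C) = 3, deg(D) = 3, deg(E) = 2, deg(F) = 3.
L = D − A with rows/columns ordered (A, B, C, D, E, F):
  [ 3,  0, -1, -1,  0, -1]
  [ 0,  4, -1, -1, -1, -1]
  [-1, -1,  3,  0, -1,  0]
  [-1, -1,  0,  3,  0, -1]
  [ 0, -1, -1,  0,  2,  0]
  [-1, -1,  0, -1,  0,  3]
Characteristic polynomial: det(λI − L) = λ(λ² − 7λ + 8)(λ − 3)(λ − 4)².
Roots: λ = 0; (λ² − 7λ + 8) = 0 ⇒ λ = (7 ± √17)/2 ≈ 1.4384, 5.5616; (λ − 3) = 0 ⇒ λ = 3; (λ − 4) = 0 ⇒ λ = 4 (multiplicity 2).
(Check: the roots sum (with multiplicity) to 18, matching trace L = Σdeg = 2·9 = 18.)
Laplacian eigenvalues: [0.0, 1.4384, 3.0, 4.0, 4.0, 5.5616]. Largest eigenvalue (spectral radius) = 5.5616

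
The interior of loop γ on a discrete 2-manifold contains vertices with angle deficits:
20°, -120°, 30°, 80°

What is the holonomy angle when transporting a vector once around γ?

Holonomy = total enclosed curvature = 20° + (-120°) + 30° + 80° = 10°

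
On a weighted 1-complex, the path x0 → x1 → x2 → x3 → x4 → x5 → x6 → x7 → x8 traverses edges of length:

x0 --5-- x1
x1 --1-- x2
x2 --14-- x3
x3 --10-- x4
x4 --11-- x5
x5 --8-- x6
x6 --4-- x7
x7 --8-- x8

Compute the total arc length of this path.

Arc length = 5 + 1 + 14 + 10 + 11 + 8 + 4 + 8 = 61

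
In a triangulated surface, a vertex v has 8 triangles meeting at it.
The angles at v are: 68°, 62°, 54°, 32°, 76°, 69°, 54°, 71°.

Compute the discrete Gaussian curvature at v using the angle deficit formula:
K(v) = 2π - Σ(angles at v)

Sum of angles = 486°. K = 360° - 486° = -126° = -7π/10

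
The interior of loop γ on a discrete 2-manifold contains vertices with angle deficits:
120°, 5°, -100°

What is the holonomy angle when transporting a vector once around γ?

Holonomy = total enclosed curvature = 120° + 5° + (-100°) = 25°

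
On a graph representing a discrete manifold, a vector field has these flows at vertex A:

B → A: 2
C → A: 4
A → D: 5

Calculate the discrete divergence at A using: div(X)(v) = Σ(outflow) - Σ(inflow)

Divergence = sum of outgoing flows = (-2) + (-4) + 5 = -1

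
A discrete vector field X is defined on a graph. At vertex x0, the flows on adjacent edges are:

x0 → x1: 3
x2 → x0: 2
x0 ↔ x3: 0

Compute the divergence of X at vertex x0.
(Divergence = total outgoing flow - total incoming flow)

Divergence = sum of outgoing flows = 3 + (-2) + 0 = 1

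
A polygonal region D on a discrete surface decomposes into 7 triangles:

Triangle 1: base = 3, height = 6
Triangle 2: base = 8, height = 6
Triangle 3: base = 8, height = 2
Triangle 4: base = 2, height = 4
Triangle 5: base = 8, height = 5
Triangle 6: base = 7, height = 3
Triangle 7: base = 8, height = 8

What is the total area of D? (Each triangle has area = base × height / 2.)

(1/2)×3×6 + (1/2)×8×6 + (1/2)×8×2 + (1/2)×2×4 + (1/2)×8×5 + (1/2)×7×3 + (1/2)×8×8 = 107.5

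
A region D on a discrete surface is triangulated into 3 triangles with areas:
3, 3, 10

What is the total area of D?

3 + 3 + 10 = 16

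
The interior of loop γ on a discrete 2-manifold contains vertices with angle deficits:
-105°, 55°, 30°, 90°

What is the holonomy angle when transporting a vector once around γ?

Holonomy = total enclosed curvature = (-105°) + 55° + 30° + 90° = 70°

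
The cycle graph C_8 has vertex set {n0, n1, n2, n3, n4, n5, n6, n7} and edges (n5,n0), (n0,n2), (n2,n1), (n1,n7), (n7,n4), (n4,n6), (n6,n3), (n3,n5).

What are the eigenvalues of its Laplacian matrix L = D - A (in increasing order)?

The cycle graph C_n has Laplacian eigenvalues λ_k = 2 − 2cos(2πk/n), k = 0, 1, …, n−1. Here n = 8:
k=0: 2 − 2cos(0) = 0.0; k=1: 2 − 2cos(π/4) = 0.5858; k=2: 2 − 2cos(π/2) = 2.0; k=3: 2 − 2cos(3π/4) = 3.4142; k=4: 2 − 2cos(π) = 4.0; k=5: 2 − 2cos(5π/4) = 3.4142; k=6: 2 − 2cos(3π/2) = 2.0; k=7: 2 − 2cos(7π/4) = 0.5858.
Laplacian eigenvalues (increasing order): [0.0, 0.5858, 0.5858, 2.0, 2.0, 3.4142, 3.4142, 4.0]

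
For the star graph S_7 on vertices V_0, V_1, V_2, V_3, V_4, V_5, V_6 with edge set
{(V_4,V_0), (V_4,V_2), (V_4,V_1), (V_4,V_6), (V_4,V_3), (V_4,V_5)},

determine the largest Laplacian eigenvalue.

The star S_7 is the complete bipartite graph K_{1,6} (one hub of degree 6, 6 leaves of degree 1). The Laplacian spectrum of K_{p,q} is 0, p (multiplicity q−1), q (multiplicity p−1), p+q. With p = 1, q = 6: 0 once, 1 with multiplicity 5, and 7 once. (Check: trace L = sum of degrees = 12 = 5·1 + 7.)
Laplacian eigenvalues: [0.0, 1.0, 1.0, 1.0, 1.0, 1.0, 7.0]. Largest eigenvalue (spectral radius) = 7.0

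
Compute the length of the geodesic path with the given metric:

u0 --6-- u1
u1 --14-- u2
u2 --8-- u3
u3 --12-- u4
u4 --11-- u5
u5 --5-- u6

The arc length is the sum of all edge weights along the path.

Arc length = 6 + 14 + 8 + 12 + 11 + 5 = 56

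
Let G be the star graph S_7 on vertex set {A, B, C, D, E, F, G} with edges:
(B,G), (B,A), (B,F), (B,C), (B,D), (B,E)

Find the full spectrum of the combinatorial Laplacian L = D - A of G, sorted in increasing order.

The star S_7 is the complete bipartite graph K_{1,6} (one hub of degree 6, 6 leaves of degree 1). The Laplacian spectrum of K_{p,q} is 0, p (multiplicity q−1), q (multiplicity p−1), p+q. With p = 1, q = 6: 0 once, 1 with multiplicity 5, and 7 once. (Check: trace L = sum of degrees = 12 = 5·1 + 7.)
Laplacian eigenvalues (increasing order): [0.0, 1.0, 1.0, 1.0, 1.0, 1.0, 7.0]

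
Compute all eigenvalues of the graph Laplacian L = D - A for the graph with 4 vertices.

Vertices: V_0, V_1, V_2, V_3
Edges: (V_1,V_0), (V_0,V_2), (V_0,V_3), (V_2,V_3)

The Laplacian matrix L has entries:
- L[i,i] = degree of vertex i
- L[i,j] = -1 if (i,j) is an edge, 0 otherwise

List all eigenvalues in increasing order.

Degrees: deg(V_0) = 3, deg(V_1) = 1, deg(V_2) = 2, deg(V_3) = 2.
L = D − A with rows/columns ordered (V_0, V_1, V_2, V_3):
  [ 3, -1, -1, -1]
  [-1,  1,  0,  0]
  [-1,  0,  2, -1]
  [-1,  0, -1,  2]
Characteristic polynomial: det(λI − L) = λ(λ − 1)(λ − 3)(λ − 4).
Roots: λ = 0; (λ − 1) = 0 ⇒ λ = 1; (λ − 3) = 0 ⇒ λ = 3; (λ − 4) = 0 ⇒ λ = 4.
(Check: the roots sum (with multiplicity) to 8, matching trace L = Σdeg = 2·4 = 8.)
Laplacian eigenvalues (increasing order): [0.0, 1.0, 3.0, 4.0]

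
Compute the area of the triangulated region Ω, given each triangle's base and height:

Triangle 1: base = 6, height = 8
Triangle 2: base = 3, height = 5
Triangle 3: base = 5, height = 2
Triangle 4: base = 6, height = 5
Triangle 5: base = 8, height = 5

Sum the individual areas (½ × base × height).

(1/2)×6×8 + (1/2)×3×5 + (1/2)×5×2 + (1/2)×6×5 + (1/2)×8×5 = 71.5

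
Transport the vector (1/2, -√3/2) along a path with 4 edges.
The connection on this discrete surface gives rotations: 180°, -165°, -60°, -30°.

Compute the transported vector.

Total rotation: 180° + (-165°) + (-60°) + (-30°) = -75°. Final vector: (-0.7071, -0.7071)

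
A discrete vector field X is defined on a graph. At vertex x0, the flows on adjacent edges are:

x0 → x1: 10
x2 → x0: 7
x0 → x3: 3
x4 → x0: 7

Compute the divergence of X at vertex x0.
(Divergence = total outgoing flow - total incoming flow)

Divergence = sum of outgoing flows = 10 + (-7) + 3 + (-7) = -1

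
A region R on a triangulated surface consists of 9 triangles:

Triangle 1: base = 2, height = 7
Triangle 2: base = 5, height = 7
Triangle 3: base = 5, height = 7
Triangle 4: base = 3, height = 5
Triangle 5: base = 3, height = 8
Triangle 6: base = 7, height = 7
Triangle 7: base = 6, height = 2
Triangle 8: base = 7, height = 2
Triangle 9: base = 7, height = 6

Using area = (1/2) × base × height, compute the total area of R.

(1/2)×2×7 + (1/2)×5×7 + (1/2)×5×7 + (1/2)×3×5 + (1/2)×3×8 + (1/2)×7×7 + (1/2)×6×2 + (1/2)×7×2 + (1/2)×7×6 = 120.0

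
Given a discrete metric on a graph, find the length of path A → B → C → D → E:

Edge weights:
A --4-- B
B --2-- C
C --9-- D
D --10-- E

Arc length = 4 + 2 + 9 + 10 = 25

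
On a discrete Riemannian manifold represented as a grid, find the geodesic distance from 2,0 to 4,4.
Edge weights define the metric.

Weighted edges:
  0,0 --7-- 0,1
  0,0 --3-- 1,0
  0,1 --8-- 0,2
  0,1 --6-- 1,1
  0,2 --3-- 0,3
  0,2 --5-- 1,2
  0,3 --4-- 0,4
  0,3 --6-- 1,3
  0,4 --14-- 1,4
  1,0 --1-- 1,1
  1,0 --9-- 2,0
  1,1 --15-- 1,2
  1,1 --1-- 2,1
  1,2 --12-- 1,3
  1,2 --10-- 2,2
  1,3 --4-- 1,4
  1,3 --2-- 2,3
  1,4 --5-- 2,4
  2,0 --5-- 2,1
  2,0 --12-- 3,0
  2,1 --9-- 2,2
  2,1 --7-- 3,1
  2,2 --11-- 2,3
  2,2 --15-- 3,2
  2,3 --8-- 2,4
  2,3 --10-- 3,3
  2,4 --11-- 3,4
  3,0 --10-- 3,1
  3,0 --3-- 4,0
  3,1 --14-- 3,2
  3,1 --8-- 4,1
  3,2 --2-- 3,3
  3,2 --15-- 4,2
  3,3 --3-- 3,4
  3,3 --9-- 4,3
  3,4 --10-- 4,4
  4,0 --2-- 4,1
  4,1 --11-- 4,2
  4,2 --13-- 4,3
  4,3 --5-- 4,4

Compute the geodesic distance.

Shortest path: 2,0 → 2,1 → 3,1 → 3,2 → 3,3 → 3,4 → 4,4, total weight = 41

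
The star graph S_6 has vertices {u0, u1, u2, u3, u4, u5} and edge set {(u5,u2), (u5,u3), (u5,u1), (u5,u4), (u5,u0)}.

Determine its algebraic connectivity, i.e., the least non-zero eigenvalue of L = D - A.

The star S_6 is the complete bipartite graph K_{1,5} (one hub of degree 5, 5 leaves of degree 1). The Laplacian spectrum of K_{p,q} is 0, p (multiplicity q−1), q (multiplicity p−1), p+q. With p = 1, q = 5: 0 once, 1 with multiplicity 4, and 6 once. (Check: trace L = sum of degrees = 10 = 4·1 + 6.)
Laplacian eigenvalues: [0.0, 1.0, 1.0, 1.0, 1.0, 6.0]. Algebraic connectivity (smallest non-zero eigenvalue) = 1.0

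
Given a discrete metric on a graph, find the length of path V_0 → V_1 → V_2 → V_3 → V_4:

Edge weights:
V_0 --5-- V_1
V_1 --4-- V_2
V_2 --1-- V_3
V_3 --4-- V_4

Arc length = 5 + 4 + 1 + 4 = 14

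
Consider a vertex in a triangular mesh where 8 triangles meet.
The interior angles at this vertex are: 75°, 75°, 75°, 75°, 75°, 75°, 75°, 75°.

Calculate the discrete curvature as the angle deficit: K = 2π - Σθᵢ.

Sum of angles = 600°. K = 360° - 600° = -240°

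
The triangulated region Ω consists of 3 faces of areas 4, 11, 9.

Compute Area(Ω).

4 + 11 + 9 = 24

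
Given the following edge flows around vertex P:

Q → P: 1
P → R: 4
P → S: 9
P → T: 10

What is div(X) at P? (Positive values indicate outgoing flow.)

Divergence = sum of outgoing flows = (-1) + 4 + 9 + 10 = 22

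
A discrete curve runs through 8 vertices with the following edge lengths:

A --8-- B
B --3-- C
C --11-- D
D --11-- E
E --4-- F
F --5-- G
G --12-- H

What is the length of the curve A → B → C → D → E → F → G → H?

Arc length = 8 + 3 + 11 + 11 + 4 + 5 + 12 = 54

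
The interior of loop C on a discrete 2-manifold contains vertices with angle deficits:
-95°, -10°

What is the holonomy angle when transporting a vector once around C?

Holonomy = total enclosed curvature = (-95°) + (-10°) = -105°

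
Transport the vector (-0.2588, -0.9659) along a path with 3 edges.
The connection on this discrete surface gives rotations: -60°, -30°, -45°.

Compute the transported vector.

Total rotation: (-60°) + (-30°) + (-45°) = -135°. Final vector: (-0.5000, 0.8660)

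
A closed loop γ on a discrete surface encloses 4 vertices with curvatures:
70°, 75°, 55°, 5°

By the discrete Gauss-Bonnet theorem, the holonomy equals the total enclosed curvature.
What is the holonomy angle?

Holonomy = total enclosed curvature = 70° + 75° + 55° + 5° = 205°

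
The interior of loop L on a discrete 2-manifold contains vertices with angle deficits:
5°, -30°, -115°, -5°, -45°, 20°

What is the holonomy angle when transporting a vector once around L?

Holonomy = total enclosed curvature = 5° + (-30°) + (-115°) + (-5°) + (-45°) + 20° = -170°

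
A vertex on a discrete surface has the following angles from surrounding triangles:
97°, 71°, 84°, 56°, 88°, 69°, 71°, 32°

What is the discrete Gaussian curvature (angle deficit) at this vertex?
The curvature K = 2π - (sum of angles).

Sum of angles = 568°. K = 360° - 568° = -208° = -52π/45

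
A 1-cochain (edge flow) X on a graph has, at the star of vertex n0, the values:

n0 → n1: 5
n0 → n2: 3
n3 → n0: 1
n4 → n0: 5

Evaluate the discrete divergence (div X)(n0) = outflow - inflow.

Divergence = sum of outgoing flows = 5 + 3 + (-1) + (-5) = 2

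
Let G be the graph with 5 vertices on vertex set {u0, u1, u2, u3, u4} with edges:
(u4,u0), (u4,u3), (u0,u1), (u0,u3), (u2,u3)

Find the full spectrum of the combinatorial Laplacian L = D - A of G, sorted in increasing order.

Degrees: deg(u0) = 3, deg(u1) = 1, deg(u2) = 1, deg(u3) = 3, deg(u4) = 2.
L = D − A with rows/columns ordered (u0, u1, u2, u3, u4):
  [ 3, -1,  0, -1, -1]
  [-1,  1,  0,  0,  0]
  [ 0,  0,  1, -1,  0]
  [-1,  0, -1,  3, -1]
  [-1,  0,  0, -1,  2]
Characteristic polynomial: det(λI − L) = λ(λ² − 5λ + 3)(λ² − 5λ + 5).
Roots: λ = 0; (λ² − 5λ + 3) = 0 ⇒ λ = (5 ± √13)/2 ≈ 0.6972, 4.3028; (λ² − 5λ + 5) = 0 ⇒ λ = (5 ± √5)/2 ≈ 1.382, 3.618.
(Check: the roots sum (with multiplicity) to 10, matching trace L = Σdeg = 2·5 = 10.)
Laplacian eigenvalues (increasing order): [0.0, 0.6972, 1.382, 3.618, 4.3028]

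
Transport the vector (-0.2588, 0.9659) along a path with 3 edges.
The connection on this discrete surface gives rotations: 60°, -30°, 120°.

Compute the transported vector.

Total rotation: 60° + (-30°) + 120° = 150°. Final vector: (-0.2588, -0.9659)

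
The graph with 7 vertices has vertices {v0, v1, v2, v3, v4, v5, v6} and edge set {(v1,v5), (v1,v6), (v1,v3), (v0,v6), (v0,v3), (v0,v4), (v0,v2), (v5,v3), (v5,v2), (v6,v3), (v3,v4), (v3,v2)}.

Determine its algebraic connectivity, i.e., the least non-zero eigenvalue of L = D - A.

Degrees: deg(v0) = 4, deg(v1) = 3, deg(v2) = 3, deg(v3) = 6, deg(v4) = 2, deg(v5) = 3, deg(v6) = 3.
L = D − A with rows/columns ordered (v0, v1, v2, v3, v4, v5, v6):
  [ 4,  0, -1, -1, -1,  0, -1]
  [ 0,  3,  0, -1,  0, -1, -1]
  [-1,  0,  3, -1,  0, -1,  0]
  [-1, -1, -1,  6, -1, -1, -1]
  [-1,  0,  0, -1,  2,  0,  0]
  [ 0, -1, -1, -1,  0,  3,  0]
  [-1, -1,  0, -1,  0,  0,  3]
Characteristic polynomial: det(λI − L) = λ(λ² − 7λ + 9)(λ² − 7λ + 11)(λ − 3)(λ − 7).
Roots: λ = 0; (λ² − 7λ + 9) = 0 ⇒ λ = (7 ± √13)/2 ≈ 1.6972, 5.3028; (λ² − 7λ + 11) = 0 ⇒ λ = (7 ± √5)/2 ≈ 2.382, 4.618; (λ − 3) = 0 ⇒ λ = 3; (λ − 7) = 0 ⇒ λ = 7.
(Check: the roots sum (with multiplicity) to 24, matching trace L = Σdeg = 2·12 = 24.)
Laplacian eigenvalues: [0.0, 1.6972, 2.382, 3.0, 4.618, 5.3028, 7.0]. Algebraic connectivity (smallest non-zero eigenvalue) = 1.6972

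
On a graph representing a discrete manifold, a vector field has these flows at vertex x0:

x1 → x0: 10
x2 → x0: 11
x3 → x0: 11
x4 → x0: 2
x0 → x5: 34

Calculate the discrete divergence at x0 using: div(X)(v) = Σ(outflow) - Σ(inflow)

Divergence = sum of outgoing flows = (-10) + (-11) + (-11) + (-2) + 34 = 0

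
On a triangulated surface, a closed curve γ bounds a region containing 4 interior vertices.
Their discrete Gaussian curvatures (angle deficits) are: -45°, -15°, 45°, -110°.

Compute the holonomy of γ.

Holonomy = total enclosed curvature = (-45°) + (-15°) + 45° + (-110°) = -125°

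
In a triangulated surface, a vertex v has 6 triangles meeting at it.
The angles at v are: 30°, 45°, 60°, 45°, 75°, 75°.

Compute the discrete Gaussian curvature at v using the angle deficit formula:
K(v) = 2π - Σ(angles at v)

Sum of angles = 330°. K = 360° - 330° = 30° = π/6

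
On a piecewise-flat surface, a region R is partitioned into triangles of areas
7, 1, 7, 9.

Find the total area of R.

7 + 1 + 7 + 9 = 24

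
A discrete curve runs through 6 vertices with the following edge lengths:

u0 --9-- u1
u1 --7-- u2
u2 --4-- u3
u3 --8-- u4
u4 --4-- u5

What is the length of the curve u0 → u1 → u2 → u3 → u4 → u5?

Arc length = 9 + 7 + 4 + 8 + 4 = 32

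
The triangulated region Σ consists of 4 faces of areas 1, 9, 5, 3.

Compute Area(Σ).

1 + 9 + 5 + 3 = 18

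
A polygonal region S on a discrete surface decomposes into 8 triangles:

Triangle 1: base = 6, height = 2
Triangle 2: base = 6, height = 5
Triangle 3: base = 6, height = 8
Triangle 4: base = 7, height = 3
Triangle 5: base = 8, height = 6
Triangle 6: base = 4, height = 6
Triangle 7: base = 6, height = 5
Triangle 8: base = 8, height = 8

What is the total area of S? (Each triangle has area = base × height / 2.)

(1/2)×6×2 + (1/2)×6×5 + (1/2)×6×8 + (1/2)×7×3 + (1/2)×8×6 + (1/2)×4×6 + (1/2)×6×5 + (1/2)×8×8 = 138.5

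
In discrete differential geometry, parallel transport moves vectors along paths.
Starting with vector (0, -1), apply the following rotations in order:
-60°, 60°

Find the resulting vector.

Total rotation: (-60°) + 60° = 0°. Final vector: (0, -1)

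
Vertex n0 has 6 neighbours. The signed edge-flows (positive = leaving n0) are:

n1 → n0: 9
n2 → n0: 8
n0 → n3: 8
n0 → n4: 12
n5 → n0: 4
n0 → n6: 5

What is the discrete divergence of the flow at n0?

Divergence = sum of outgoing flows = (-9) + (-8) + 8 + 12 + (-4) + 5 = 4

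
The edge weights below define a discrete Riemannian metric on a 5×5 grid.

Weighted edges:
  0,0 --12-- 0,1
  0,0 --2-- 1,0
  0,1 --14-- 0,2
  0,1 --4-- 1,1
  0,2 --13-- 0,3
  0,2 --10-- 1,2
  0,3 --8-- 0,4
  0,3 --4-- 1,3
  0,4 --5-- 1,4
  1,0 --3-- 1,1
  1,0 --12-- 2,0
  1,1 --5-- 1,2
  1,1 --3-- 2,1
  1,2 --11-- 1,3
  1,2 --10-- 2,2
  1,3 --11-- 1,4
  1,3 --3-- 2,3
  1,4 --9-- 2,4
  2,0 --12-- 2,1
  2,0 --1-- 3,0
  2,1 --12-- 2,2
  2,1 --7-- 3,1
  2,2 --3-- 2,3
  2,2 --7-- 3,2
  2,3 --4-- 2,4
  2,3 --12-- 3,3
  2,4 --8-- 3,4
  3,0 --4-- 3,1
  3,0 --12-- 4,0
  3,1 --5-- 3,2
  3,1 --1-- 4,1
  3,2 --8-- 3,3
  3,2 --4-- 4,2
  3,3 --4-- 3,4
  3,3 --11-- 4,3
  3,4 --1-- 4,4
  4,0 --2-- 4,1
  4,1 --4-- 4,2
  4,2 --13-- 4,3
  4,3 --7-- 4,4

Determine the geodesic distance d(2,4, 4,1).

Shortest path: 2,4 → 2,3 → 2,2 → 3,2 → 3,1 → 4,1, total weight = 20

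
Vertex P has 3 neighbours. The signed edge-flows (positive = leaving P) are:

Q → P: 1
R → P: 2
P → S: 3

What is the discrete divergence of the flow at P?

Divergence = sum of outgoing flows = (-1) + (-2) + 3 = 0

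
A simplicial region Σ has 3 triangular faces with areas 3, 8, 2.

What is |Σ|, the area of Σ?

3 + 8 + 2 = 13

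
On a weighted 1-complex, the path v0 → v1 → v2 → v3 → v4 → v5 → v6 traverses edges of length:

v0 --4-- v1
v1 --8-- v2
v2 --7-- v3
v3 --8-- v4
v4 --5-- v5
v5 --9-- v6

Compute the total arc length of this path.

Arc length = 4 + 8 + 7 + 8 + 5 + 9 = 41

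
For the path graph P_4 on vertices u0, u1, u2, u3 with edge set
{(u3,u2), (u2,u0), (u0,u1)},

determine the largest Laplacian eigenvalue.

The path graph P_n has Laplacian eigenvalues λ_k = 2 − 2cos(kπ/n), k = 0, 1, …, n−1. Here n = 4:
k=0: 2 − 2cos(0) = 0.0; k=1: 2 − 2cos(π/4) = 0.5858; k=2: 2 − 2cos(π/2) = 2.0; k=3: 2 − 2cos(3π/4) = 3.4142.
Laplacian eigenvalues: [0.0, 0.5858, 2.0, 3.4142]. Largest eigenvalue (spectral radius) = 3.4142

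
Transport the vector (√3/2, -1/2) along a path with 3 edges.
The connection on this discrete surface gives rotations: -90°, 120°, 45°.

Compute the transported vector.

Total rotation: (-90°) + 120° + 45° = 75°. Final vector: (0.7071, 0.7071)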